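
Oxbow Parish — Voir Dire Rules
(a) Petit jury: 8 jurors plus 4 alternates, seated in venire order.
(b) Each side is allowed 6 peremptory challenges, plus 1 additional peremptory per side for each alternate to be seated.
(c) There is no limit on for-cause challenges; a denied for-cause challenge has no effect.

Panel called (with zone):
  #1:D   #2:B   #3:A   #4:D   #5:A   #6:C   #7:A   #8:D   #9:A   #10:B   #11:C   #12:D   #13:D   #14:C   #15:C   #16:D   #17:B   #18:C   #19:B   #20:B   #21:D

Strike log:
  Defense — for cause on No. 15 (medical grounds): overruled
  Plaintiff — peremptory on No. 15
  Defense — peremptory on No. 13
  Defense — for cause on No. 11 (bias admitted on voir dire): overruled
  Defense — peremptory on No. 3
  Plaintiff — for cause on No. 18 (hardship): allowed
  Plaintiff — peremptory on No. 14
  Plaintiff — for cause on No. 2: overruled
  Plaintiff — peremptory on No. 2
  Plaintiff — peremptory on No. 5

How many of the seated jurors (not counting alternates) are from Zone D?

3

Removed: #2, #3, #5, #13, #14, #15, #18.
Seated jurors 1–8: #1, #4, #6, #7, #8, #9, #10, #11 (alternates #12, #16, #17, #19 not counted).
Of those, in Zone D: #1, #4, #8 → 3.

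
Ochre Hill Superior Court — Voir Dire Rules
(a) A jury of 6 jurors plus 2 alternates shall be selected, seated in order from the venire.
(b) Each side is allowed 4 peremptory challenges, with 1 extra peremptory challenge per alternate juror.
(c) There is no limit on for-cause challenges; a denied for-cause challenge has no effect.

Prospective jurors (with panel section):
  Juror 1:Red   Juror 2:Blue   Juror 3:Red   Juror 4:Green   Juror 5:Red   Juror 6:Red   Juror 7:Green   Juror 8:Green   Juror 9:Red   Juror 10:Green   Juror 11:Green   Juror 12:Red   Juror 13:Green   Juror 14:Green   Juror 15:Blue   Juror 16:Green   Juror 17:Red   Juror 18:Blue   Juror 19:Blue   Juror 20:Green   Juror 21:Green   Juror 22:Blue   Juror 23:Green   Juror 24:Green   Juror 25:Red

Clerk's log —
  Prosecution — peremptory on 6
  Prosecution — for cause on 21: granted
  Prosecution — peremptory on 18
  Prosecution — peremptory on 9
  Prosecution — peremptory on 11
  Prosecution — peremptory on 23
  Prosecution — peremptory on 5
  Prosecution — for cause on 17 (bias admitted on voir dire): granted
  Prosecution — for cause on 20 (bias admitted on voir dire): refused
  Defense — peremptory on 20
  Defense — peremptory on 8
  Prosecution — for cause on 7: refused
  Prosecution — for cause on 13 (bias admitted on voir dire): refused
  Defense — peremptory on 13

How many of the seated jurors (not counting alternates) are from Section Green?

3

Removed: #5, #6, #8, #9, #11, #13, #17, #18, #20, #21, #23.
Seated jurors 1–6: #1, #2, #3, #4, #7, #10 (alternates #12, #14 not counted).
Of those, in Section Green: #4, #7, #10 → 3.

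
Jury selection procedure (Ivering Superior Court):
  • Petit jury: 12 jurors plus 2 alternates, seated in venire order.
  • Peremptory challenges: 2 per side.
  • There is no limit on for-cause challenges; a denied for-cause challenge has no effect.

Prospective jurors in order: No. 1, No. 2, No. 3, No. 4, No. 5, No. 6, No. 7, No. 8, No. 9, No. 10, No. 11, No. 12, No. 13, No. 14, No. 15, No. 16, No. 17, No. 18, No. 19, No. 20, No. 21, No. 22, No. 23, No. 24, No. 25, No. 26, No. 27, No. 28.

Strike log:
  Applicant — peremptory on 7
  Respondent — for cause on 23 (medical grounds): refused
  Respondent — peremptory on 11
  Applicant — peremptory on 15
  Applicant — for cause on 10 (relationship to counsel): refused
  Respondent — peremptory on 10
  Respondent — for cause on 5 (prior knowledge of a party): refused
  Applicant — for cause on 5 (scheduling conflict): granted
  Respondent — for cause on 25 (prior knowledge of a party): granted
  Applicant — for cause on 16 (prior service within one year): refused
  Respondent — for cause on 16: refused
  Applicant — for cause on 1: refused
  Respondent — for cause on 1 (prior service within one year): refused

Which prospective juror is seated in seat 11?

16

Removed: #5, #7, #10, #11, #15, #25. (#1, #16, #23 stay — for-cause denied.)
Filling seats in venire order through position 11: #1, #2, #3, #4, #6, #8, #9, #12, #13, #14, #16.
So seat 11 is #16.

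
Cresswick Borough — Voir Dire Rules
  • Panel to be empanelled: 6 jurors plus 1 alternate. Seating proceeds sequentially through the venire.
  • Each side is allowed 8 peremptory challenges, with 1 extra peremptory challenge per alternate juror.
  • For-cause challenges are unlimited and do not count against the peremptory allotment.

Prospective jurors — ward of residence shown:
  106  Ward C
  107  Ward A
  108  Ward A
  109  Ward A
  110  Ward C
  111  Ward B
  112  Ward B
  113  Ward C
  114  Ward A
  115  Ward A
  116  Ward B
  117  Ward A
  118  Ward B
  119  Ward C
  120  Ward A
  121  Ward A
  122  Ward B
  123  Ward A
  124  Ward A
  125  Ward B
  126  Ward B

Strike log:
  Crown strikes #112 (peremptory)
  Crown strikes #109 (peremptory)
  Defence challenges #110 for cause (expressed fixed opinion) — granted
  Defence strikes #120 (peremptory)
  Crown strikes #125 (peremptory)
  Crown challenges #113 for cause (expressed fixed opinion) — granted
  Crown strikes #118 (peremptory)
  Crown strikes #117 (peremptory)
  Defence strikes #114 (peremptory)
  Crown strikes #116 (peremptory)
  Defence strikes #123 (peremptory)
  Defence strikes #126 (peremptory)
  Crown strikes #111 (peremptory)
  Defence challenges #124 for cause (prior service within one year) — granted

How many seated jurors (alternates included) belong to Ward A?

Removed: #109, #110, #111, #112, #113, #114, #116, #117, #118, #120, #123, #124, #125, #126.
Seated (7 incl. alternates): #106, #107, #108, #115, #119, #121, #122.
Of those, in Ward A: #107, #108, #115, #121 → 4.

4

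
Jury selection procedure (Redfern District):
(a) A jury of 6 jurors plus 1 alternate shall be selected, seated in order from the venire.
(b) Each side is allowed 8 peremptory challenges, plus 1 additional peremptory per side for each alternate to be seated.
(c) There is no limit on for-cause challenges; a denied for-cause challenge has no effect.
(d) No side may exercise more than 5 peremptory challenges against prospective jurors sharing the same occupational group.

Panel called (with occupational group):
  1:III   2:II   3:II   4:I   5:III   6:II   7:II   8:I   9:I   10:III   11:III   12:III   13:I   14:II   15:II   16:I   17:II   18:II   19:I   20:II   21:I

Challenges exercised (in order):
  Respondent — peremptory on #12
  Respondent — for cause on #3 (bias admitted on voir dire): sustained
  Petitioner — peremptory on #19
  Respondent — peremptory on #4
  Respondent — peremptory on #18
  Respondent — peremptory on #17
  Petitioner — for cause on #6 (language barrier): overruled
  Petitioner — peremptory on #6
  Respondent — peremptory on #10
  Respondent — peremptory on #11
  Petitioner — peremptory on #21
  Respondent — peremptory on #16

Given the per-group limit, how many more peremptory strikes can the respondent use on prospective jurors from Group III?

Respondent peremptories so far: #12, #4, #18, #17, #10, #11, #16 — 7 of 9 used, 2 left overall.
Against Group III: #12, #10, #11 — 3 used; per-group cap 5 leaves 2.
Binding limit: min(2, 2) = 2.

2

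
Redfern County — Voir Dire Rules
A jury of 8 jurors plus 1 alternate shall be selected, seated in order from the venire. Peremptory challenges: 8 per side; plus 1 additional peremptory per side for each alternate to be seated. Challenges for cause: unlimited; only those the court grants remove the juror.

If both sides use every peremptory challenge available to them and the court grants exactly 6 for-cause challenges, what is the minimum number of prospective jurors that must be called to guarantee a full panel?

33

Seats to fill: 8 + 1 alternates = 9.
Peremptories: 8 + 1×1 = 9 per side × 2 sides = 18.
For-cause removals: 6.
Minimum venire: 9 + 18 + 6 = 33.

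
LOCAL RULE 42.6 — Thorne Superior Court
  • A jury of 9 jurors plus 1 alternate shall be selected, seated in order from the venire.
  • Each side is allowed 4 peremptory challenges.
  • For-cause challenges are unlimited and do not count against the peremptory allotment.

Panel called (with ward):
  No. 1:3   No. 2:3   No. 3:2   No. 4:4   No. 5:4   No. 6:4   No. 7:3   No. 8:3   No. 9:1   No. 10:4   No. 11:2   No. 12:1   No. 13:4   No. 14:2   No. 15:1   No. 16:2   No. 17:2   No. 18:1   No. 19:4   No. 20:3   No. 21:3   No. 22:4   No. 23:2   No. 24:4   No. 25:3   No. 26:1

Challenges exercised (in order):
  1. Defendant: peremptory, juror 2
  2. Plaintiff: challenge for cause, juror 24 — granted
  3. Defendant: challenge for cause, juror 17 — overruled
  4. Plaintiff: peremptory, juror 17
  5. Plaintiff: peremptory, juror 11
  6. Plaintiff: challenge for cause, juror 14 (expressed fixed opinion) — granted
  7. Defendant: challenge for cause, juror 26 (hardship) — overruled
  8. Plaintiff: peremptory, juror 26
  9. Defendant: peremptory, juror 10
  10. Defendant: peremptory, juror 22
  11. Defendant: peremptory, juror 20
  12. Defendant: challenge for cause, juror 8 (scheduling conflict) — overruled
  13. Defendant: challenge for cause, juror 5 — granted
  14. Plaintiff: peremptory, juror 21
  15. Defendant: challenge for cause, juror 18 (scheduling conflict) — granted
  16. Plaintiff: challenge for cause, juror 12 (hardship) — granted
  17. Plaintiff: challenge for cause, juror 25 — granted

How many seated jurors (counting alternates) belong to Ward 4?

Removed: #2, #5, #10, #11, #12, #14, #17, #18, #20, #21, #22, #24, #25, #26.
Seated (10 incl. alternates): #1, #3, #4, #6, #7, #8, #9, #13, #15, #16.
Of those, in Ward 4: #4, #6, #13 → 3.

3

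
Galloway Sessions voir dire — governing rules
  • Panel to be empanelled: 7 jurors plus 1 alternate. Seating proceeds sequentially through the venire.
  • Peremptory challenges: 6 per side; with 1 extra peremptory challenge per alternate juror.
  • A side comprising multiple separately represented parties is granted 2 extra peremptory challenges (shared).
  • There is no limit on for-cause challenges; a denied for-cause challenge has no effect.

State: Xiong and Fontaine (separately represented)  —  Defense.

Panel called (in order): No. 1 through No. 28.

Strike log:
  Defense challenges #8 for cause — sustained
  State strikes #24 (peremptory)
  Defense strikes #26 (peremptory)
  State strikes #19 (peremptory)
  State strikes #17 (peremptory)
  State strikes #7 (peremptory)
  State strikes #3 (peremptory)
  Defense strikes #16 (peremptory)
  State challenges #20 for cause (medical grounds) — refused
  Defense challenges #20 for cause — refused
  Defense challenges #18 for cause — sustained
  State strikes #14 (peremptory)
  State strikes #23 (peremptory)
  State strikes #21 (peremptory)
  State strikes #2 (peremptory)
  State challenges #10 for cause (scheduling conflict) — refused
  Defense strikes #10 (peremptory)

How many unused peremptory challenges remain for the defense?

Defense allotment: 6 base + 1 × 1 alternate = 7.
Defense peremptories used: #26, #16, #10 — 3 (for-cause on #8, #20, #18 don't count).
Remaining: 7 − 3 = 4.

4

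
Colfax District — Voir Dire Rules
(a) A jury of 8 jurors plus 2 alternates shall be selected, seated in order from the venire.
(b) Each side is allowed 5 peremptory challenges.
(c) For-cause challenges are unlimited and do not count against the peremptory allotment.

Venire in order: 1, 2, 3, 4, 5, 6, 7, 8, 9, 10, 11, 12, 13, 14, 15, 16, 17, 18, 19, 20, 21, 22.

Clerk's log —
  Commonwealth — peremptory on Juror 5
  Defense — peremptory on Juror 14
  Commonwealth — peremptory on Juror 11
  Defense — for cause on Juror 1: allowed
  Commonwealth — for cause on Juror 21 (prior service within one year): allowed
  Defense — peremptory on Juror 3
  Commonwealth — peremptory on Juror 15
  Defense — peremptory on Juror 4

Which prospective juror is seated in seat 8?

13

Removed: #1, #3, #4, #5, #11, #14, #15, #21.
Seating in order: seats 1–8 → #2, #6, #7, #8, #9, #10, #12, #13; alternates → #16, #17.
So seat 8 is #13.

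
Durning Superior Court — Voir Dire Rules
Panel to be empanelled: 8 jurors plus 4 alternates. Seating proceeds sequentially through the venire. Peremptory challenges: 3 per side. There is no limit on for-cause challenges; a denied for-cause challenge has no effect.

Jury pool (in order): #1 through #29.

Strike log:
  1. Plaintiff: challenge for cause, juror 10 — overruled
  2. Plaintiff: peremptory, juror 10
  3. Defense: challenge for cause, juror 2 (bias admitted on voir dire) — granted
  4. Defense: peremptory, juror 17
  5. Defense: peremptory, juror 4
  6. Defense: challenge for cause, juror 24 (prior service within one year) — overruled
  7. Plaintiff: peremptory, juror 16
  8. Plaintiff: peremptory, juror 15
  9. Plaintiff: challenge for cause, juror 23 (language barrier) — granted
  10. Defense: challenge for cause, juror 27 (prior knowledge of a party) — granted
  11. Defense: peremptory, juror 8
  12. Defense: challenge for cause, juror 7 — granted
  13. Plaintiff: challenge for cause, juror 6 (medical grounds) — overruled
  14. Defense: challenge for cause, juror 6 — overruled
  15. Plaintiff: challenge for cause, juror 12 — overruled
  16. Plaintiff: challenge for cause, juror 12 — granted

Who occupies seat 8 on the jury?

Removed: #2, #4, #7, #8, #10, #12, #15, #16, #17, #23, #27. (#6, #24 stay — for-cause denied.)
Filling seats in venire order through position 8: #1, #3, #5, #6, #9, #11, #13, #14.
So seat 8 is #14.

14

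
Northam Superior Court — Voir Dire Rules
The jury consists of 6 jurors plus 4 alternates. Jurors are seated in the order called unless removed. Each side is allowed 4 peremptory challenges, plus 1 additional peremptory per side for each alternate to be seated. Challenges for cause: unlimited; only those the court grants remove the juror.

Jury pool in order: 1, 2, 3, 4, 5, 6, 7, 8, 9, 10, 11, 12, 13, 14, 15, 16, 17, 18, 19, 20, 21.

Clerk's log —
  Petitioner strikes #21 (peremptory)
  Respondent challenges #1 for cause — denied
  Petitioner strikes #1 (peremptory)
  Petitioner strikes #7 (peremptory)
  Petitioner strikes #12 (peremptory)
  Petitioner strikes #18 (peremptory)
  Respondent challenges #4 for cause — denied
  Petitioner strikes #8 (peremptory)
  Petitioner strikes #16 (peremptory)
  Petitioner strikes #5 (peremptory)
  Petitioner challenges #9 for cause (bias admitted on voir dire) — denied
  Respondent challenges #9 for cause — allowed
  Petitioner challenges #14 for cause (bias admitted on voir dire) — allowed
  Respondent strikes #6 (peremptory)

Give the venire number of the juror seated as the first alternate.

Removed: #1, #5, #6, #7, #8, #9, #12, #14, #16, #18, #21. (#4 stays — for-cause denied.)
Filling seats in venire order through position 7: #2, #3, #4, #10, #11, #13, #15.
So alternate 1 is #15.

15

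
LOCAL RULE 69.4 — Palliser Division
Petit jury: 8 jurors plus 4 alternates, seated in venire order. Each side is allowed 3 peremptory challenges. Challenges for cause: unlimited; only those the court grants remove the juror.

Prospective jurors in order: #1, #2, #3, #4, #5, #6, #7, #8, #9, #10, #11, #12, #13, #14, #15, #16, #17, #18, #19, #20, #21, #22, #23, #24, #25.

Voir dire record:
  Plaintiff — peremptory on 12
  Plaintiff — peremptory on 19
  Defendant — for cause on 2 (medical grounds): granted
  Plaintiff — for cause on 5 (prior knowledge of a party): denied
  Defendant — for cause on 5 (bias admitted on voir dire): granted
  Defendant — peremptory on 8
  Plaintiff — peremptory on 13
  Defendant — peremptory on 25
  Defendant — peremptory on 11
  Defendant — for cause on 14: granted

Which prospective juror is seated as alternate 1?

Removed: #2, #5, #8, #11, #12, #13, #14, #19, #25.
Seating in order: seats 1–8 → #1, #3, #4, #6, #7, #9, #10, #15; alternates → #16, #17, #18, #20.
So alternate 1 is #16.

16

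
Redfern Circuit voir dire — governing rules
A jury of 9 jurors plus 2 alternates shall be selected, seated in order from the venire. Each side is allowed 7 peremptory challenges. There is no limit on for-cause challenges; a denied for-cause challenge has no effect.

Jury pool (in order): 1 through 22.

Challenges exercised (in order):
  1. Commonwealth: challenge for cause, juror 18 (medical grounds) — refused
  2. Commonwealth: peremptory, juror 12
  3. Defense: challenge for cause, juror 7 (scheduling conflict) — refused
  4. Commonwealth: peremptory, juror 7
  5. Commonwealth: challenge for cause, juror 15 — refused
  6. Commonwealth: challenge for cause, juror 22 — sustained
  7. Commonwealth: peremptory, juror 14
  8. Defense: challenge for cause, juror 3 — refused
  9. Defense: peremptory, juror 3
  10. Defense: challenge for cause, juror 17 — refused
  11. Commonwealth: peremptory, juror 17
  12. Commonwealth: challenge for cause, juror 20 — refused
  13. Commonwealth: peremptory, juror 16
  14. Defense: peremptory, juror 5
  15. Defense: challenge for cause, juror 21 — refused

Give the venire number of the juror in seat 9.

Removed: #3, #5, #7, #12, #14, #16, #17, #22. (#15, #18, #20, #21 stay — for-cause denied.)
Seating in order: seats 1–9 → #1, #2, #4, #6, #8, #9, #10, #11, #13; alternates → #15, #18.
So seat 9 is #13.

13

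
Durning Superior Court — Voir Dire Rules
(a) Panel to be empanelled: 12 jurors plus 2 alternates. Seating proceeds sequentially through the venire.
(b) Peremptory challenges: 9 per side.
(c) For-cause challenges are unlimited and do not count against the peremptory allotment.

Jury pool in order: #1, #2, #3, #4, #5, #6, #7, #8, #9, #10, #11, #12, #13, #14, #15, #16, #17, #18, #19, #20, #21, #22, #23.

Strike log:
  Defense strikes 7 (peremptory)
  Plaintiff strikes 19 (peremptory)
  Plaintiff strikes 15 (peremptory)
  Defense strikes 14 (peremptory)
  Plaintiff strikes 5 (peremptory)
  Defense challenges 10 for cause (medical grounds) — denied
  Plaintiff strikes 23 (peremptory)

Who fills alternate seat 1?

17

Removed: #5, #7, #14, #15, #19, #23. (#10 stays — for-cause denied.)
Seating in order: seats 1–12 → #1, #2, #3, #4, #6, #8, #9, #10, #11, #12, #13, #16; alternates → #17, #18.
So alternate 1 is #17.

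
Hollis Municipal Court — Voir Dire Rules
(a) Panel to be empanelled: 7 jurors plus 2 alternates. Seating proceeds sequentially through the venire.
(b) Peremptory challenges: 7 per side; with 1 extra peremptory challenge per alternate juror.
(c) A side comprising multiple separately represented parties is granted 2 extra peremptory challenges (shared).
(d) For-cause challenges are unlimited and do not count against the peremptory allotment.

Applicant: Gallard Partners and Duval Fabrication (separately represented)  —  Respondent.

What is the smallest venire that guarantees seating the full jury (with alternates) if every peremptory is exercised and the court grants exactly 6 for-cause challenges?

Seats to fill: 7 + 2 alternates = 9.
Peremptories — Applicant: 7 + 1×2 + 2 = 11; Respondent: 7 + 1×2 = 9; total 20.
For-cause removals: 6.
Minimum venire: 9 + 20 + 6 = 35.

35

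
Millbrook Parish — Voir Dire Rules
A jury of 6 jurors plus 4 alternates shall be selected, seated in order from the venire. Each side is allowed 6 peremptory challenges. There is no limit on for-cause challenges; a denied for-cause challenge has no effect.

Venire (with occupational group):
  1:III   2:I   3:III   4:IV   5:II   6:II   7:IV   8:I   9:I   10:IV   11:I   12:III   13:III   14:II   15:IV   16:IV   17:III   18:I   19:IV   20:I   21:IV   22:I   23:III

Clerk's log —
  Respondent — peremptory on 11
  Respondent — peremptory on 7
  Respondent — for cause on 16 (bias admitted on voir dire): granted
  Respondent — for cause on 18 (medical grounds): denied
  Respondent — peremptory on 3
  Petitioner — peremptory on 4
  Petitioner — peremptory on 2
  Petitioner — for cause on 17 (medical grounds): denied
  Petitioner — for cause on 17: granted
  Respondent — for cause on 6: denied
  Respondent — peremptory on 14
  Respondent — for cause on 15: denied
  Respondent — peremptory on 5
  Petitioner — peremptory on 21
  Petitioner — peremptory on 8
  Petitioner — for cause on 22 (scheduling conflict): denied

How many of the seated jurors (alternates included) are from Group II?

Removed: #2, #3, #4, #5, #7, #8, #11, #14, #16, #17, #21.
Seated (10 incl. alternates): #1, #6, #9, #10, #12, #13, #15, #18, #19, #20.
Of those, in Group II: #6 → 1.

1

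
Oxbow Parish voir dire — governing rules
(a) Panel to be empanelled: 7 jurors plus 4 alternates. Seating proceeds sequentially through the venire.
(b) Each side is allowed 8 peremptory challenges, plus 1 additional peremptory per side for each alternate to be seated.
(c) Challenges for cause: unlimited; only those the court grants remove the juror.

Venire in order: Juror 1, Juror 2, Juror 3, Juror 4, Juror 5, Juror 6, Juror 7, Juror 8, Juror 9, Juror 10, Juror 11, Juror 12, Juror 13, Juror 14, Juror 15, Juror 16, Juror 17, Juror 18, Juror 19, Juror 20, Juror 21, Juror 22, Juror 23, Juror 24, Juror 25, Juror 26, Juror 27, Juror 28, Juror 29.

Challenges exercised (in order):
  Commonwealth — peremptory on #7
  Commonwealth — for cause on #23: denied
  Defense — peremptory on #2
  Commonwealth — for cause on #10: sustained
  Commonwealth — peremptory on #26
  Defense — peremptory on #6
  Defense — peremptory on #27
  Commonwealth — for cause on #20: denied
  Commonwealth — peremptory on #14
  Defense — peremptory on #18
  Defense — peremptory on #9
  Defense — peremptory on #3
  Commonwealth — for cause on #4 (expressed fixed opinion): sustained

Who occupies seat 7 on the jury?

15

Removed: #2, #3, #4, #6, #7, #9, #10, #14, #18, #26, #27. (#20, #23 stay — for-cause denied.)
Seating in order: seats 1–7 → #1, #5, #8, #11, #12, #13, #15; alternates → #16, #17, #19, #20.
So seat 7 is #15.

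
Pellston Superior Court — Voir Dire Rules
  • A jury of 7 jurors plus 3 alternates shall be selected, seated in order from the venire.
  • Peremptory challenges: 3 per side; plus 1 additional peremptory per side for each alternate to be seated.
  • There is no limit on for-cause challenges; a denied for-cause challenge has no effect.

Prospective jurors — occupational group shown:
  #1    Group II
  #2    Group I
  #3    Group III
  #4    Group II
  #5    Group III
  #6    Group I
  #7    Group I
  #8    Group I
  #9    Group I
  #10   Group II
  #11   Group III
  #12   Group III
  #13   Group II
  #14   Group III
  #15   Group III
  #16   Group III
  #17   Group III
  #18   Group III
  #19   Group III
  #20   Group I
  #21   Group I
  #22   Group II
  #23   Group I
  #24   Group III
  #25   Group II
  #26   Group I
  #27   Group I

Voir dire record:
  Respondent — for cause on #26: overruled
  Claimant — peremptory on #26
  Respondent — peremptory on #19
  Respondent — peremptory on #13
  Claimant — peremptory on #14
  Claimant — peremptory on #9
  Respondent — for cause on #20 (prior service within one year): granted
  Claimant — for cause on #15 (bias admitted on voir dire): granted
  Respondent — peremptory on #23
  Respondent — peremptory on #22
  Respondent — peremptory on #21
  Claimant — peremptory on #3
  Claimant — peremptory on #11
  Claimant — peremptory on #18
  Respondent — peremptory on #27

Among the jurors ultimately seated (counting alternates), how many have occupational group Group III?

Removed: #3, #9, #11, #13, #14, #15, #18, #19, #20, #21, #22, #23, #26, #27.
Seated (10 incl. alternates): #1, #2, #4, #5, #6, #7, #8, #10, #12, #16.
Of those, in Group III: #5, #12, #16 → 3.

3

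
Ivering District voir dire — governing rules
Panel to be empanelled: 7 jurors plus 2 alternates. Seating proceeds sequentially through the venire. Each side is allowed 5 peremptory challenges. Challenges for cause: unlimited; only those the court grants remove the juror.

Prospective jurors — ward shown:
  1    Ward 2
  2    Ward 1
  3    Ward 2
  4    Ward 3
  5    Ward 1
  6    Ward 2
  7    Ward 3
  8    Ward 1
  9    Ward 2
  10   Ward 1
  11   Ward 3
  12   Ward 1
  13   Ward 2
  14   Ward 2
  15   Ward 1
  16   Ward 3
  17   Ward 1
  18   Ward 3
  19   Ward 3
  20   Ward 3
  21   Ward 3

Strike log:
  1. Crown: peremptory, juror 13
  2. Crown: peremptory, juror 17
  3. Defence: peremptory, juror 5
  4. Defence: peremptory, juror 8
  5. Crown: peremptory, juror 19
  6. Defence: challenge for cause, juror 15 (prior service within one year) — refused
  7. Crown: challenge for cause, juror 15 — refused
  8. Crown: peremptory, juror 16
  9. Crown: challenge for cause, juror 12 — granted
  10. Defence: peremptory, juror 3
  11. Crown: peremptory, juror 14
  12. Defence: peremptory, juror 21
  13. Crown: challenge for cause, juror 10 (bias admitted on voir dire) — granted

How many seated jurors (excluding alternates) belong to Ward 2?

3

Removed: #3, #5, #8, #10, #12, #13, #14, #16, #17, #19, #21.
Seated jurors 1–7: #1, #2, #4, #6, #7, #9, #11 (alternates #15, #18 not counted).
Of those, in Ward 2: #1, #6, #9 → 3.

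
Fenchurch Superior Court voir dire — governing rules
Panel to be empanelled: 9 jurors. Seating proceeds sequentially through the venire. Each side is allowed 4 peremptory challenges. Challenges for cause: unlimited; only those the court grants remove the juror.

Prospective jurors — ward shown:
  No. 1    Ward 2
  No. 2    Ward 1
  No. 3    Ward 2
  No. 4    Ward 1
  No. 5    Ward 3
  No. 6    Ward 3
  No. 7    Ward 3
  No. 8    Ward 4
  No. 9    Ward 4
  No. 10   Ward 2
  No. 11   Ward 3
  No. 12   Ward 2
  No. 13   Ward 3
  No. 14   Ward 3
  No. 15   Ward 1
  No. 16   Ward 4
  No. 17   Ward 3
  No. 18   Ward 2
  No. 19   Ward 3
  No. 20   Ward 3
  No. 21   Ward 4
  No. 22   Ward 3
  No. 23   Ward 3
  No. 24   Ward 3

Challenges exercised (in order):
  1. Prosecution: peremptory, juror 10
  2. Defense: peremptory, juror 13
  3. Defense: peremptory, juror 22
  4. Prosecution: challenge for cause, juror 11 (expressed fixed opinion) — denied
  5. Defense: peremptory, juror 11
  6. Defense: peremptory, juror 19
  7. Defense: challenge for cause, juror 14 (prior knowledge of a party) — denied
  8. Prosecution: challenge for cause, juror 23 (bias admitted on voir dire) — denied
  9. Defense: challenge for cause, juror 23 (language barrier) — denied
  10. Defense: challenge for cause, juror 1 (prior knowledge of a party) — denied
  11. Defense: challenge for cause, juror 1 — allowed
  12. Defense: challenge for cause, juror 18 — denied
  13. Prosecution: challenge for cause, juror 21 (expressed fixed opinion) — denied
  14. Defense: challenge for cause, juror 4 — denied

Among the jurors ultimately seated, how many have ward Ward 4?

Removed: #1, #10, #11, #13, #19, #22.
Seated jurors 1–9: #2, #3, #4, #5, #6, #7, #8, #9, #12.
Of those, in Ward 4: #8, #9 → 2.

2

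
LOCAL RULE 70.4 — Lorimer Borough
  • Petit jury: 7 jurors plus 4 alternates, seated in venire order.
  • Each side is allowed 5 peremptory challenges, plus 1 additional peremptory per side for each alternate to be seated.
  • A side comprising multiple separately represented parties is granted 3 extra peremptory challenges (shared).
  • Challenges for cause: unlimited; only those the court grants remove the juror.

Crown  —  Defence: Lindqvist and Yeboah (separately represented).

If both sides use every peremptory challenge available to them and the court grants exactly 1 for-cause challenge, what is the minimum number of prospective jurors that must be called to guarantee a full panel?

Seats to fill: 7 + 4 alternates = 11.
Peremptories — Crown: 5 + 1×4 = 9; Defence: 5 + 1×4 + 3 = 12; total 21.
For-cause removals: 1.
Minimum venire: 11 + 21 + 1 = 33.

33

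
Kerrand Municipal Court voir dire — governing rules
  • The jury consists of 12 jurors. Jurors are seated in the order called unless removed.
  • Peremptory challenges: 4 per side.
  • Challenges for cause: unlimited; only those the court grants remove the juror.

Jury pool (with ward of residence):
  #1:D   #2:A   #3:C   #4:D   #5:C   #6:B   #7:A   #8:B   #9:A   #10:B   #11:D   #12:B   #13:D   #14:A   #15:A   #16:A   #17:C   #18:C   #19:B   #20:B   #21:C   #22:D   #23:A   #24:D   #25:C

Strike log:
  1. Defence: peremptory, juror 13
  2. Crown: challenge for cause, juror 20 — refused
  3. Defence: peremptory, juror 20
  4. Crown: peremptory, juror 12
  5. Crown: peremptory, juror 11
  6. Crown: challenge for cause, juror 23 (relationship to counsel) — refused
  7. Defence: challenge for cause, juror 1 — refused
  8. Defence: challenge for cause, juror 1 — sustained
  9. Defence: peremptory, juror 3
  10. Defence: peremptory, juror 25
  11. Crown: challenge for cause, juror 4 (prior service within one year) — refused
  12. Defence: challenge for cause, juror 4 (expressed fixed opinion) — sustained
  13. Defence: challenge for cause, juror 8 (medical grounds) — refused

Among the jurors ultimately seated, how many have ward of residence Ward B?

3

Removed: #1, #3, #4, #11, #12, #13, #20, #25.
Seated jurors 1–12: #2, #5, #6, #7, #8, #9, #10, #14, #15, #16, #17, #18.
Of those, in Ward B: #6, #8, #10 → 3.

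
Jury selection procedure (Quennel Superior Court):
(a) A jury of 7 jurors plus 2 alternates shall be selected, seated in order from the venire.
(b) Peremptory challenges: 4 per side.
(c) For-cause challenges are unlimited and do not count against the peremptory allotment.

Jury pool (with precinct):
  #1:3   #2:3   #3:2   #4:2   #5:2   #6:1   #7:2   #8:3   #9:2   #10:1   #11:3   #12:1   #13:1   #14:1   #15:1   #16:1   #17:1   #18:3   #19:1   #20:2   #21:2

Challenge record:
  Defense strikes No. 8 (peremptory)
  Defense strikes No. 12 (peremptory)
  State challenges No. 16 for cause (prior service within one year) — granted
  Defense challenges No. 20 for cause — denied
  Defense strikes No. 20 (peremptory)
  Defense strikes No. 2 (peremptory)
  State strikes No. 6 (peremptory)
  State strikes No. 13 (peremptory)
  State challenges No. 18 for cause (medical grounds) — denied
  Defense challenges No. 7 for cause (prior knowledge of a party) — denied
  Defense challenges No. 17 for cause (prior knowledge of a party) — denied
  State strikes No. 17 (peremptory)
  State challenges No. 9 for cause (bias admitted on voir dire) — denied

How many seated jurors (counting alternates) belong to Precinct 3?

Removed: #2, #6, #8, #12, #13, #16, #17, #20.
Seated (9 incl. alternates): #1, #3, #4, #5, #7, #9, #10, #11, #14.
Of those, in Precinct 3: #1, #11 → 2.

2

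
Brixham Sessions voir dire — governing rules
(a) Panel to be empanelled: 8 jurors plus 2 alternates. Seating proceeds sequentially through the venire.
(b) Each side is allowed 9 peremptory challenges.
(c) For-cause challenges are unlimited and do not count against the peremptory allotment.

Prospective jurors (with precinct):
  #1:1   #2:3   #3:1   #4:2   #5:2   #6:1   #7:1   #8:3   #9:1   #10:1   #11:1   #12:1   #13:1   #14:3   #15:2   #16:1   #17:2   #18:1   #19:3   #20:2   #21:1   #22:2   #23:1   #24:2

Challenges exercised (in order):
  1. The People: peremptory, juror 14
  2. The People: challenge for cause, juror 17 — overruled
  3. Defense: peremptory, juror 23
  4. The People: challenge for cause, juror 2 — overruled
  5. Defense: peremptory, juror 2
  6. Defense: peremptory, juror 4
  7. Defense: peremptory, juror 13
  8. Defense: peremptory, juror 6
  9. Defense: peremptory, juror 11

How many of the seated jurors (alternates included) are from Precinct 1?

7

Removed: #2, #4, #6, #11, #13, #14, #23.
Seated (10 incl. alternates): #1, #3, #5, #7, #8, #9, #10, #12, #15, #16.
Of those, in Precinct 1: #1, #3, #7, #9, #10, #12, #16 → 7.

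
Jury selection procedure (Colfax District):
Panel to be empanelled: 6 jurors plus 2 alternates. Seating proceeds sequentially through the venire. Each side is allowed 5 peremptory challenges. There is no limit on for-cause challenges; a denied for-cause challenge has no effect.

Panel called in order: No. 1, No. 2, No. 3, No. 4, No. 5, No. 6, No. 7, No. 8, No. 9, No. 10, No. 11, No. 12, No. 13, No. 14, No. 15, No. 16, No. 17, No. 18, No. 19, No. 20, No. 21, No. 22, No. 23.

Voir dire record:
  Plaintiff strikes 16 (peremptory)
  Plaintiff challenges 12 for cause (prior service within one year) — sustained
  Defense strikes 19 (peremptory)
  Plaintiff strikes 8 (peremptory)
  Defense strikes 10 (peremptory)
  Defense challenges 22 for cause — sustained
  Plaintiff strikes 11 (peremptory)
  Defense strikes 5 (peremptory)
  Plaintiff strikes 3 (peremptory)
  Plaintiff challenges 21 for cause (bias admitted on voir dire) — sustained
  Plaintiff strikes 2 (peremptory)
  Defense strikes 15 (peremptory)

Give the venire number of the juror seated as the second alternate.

Removed: #2, #3, #5, #8, #10, #11, #12, #15, #16, #19, #21, #22.
Seating in order: seats 1–6 → #1, #4, #6, #7, #9, #13; alternates → #14, #17.
So alternate 2 is #17.

17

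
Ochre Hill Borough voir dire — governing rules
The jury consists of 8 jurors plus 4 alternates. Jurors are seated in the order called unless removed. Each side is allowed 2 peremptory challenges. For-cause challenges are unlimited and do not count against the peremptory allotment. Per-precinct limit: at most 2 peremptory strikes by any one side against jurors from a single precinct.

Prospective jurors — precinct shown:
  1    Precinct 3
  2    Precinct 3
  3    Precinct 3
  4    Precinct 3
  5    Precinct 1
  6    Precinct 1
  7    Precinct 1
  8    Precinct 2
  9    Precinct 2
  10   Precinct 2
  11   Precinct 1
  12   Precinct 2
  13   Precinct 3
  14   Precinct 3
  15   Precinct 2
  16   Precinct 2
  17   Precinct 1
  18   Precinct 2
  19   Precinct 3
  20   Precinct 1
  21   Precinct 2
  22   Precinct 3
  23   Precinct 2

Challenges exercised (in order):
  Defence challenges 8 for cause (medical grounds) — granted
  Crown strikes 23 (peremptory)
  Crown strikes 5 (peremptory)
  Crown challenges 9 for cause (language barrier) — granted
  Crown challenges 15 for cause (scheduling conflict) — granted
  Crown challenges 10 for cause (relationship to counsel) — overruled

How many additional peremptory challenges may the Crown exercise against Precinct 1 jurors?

0

Crown peremptories so far: #23, #5 — 2 of 2 used, 0 left overall.
Against Precinct 1: #5 — 1 used; per-precinct cap 2 leaves 1.
Binding limit: min(0, 1) = 0.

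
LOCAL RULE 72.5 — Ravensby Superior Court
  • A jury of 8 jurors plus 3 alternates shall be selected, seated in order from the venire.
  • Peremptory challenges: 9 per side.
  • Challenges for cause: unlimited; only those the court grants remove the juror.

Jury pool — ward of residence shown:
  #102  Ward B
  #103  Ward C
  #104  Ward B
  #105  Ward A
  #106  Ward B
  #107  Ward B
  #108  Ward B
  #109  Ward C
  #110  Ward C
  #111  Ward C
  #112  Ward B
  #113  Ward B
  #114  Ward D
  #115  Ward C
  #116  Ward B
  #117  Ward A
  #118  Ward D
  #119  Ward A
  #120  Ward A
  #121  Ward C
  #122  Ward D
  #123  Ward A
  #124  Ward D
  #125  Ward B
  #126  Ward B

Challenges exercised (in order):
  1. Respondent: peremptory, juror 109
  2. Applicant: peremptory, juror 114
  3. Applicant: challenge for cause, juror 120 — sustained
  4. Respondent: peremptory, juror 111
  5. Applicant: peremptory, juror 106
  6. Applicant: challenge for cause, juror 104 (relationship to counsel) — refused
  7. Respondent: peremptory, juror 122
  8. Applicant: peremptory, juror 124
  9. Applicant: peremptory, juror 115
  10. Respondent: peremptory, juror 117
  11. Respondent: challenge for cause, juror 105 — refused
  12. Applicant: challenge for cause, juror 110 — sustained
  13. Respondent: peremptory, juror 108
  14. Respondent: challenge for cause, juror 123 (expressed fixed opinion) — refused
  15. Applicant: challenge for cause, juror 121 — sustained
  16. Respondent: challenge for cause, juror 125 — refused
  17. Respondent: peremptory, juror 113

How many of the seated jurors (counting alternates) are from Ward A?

3

Removed: #106, #108, #109, #110, #111, #113, #114, #115, #117, #120, #121, #122, #124.
Seated (11 incl. alternates): #102, #103, #104, #105, #107, #112, #116, #118, #119, #123, #125.
Of those, in Ward A: #105, #119, #123 → 3.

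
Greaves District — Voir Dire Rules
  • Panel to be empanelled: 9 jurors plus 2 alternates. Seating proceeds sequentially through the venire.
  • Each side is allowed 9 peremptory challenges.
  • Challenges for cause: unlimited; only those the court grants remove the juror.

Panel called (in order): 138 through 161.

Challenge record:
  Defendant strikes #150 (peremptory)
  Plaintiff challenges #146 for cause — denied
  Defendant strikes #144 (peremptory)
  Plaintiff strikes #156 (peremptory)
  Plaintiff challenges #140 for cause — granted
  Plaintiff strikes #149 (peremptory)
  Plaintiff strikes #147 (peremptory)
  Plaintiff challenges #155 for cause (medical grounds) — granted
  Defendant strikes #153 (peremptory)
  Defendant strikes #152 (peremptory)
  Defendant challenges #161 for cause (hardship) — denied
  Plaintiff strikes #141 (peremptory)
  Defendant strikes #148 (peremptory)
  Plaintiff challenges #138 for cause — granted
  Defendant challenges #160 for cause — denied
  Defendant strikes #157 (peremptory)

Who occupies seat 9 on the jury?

Removed: #138, #140, #141, #144, #147, #148, #149, #150, #152, #153, #155, #156, #157. (#146, #160, #161 stay — for-cause denied.)
Seating in order: seats 1–9 → #139, #142, #143, #145, #146, #151, #154, #158, #159; alternates → #160, #161.
So seat 9 is #159.

159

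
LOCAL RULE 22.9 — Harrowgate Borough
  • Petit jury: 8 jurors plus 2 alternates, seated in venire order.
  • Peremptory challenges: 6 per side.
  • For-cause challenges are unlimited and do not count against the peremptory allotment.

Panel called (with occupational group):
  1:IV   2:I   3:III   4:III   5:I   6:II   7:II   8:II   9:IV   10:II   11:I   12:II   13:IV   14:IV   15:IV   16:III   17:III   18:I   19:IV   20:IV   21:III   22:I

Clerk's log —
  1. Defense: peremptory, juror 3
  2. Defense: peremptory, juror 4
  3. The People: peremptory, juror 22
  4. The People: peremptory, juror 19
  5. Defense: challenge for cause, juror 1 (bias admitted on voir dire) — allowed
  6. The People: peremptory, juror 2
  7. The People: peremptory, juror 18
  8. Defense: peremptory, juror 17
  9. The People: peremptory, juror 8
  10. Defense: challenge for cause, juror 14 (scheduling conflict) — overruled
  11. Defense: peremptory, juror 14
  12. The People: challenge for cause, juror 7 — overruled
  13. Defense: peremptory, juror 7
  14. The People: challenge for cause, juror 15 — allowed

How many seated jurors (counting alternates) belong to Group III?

Removed: #1, #2, #3, #4, #7, #8, #14, #15, #17, #18, #19, #22.
Seated (10 incl. alternates): #5, #6, #9, #10, #11, #12, #13, #16, #20, #21.
Of those, in Group III: #16, #21 → 2.

2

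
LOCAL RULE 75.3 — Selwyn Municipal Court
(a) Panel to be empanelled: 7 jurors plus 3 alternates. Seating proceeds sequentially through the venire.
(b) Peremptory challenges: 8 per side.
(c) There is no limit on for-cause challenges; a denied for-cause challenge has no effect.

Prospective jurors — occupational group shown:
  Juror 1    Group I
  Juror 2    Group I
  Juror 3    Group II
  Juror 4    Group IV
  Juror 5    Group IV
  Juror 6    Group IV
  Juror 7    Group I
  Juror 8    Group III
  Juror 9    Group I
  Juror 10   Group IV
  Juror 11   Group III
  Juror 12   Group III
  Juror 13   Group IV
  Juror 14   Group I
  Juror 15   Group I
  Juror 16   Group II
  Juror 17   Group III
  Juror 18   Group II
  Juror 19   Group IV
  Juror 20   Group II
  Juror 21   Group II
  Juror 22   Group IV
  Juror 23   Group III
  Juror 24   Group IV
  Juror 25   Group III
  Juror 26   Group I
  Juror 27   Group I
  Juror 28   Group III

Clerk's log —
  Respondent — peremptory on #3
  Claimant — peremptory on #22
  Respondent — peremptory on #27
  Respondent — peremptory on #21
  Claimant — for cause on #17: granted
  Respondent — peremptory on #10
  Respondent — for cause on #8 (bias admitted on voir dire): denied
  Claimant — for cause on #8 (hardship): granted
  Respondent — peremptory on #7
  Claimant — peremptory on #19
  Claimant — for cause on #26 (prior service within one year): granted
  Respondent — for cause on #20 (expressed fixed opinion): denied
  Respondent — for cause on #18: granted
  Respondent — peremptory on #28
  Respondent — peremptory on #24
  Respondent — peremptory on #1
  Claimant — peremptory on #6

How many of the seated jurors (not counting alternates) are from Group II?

Removed: #1, #3, #6, #7, #8, #10, #17, #18, #19, #21, #22, #24, #26, #27, #28.
Seated jurors 1–7: #2, #4, #5, #9, #11, #12, #13 (alternates #14, #15, #16 not counted).
None of those are in Group II → 0.

0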